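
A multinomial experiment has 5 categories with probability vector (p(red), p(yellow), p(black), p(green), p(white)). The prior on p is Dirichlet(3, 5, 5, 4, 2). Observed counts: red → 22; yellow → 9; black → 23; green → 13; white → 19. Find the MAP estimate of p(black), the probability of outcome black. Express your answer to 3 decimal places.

The posterior is Dirichlet(αᵢ + nᵢ) = Dirichlet(25, 14, 28, 17, 21).
For a Dirichlet(a₁,…,a_K) with all aᵢ > 1, the mode has j-th component (aⱼ − 1)/(Σaᵢ − K).
Here Σaᵢ = 105 and K = 5, so p(black) = (28 − 1)/(105 − 5) = 27/100 ≈ 0.270.

MAP estimate of p(black) = 0.270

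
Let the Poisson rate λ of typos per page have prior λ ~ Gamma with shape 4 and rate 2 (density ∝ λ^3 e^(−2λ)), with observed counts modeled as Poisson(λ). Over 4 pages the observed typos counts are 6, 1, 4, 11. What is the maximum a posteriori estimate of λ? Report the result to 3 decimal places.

Σxᵢ = 6+1+4+11 = 22, with n = 4.
Posterior ∝ λ^3e^(−2λ) · λ^22e^(−4λ) = λ^25e^(−6λ), i.e. Gamma(shape=26, rate=6).
The mode of a Gamma(a, b) with a ≥ 1 (shape–rate) is (a−1)/b = 25/6 ≈ 4.167.

λ̂_MAP = 4.167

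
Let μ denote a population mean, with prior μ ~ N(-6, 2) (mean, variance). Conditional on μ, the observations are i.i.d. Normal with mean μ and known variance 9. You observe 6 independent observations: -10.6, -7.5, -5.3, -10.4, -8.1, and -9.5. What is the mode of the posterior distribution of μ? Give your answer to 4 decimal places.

n = 6; x̄ = ((-10.6) + (-7.5) + (-5.3) + (-10.4) + (-8.1) + (-9.5))/6 = -51.4/6 = -257/30 ≈ -8.5667.
For a Normal prior and Normal likelihood with known variance, the posterior is Normal; its mode equals its mean, the precision-weighted average.
Prior precision 1/σ₀² = 1/2 = 0.5; data precision n/σ² = 6/9 = 2/3.
μ̂ = (0.5·(-6) + (2/3)·(-257/30)) / (0.5 + 2/3) = (-392/45)/(7/6) = -112/15 ≈ -7.4667.

μ̂_MAP = -7.4667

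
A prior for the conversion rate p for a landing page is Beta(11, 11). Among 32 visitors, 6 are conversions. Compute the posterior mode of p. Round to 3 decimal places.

p̂_MAP = 0.308

Prior: Beta(11, 11).
Data: 6 successes in 32 trials. The binomial likelihood contributes p^6(1−p)^26, so the posterior is Beta(11+6, 11+26) = Beta(17, 37).
For Beta(a, b) with a, b > 1 the mode is (a−1)/(a+b−2) = 16/52 ≈ 0.308.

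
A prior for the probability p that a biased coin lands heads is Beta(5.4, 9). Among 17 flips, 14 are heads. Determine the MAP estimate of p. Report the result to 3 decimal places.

Prior: Beta(5.4, 9).
Data: 14 successes in 17 trials. The binomial likelihood contributes p^14(1−p)^3, so the posterior is Beta(5.4+14, 9+3) = Beta(19.4, 12).
For Beta(a, b) with a, b > 1 the mode is (a−1)/(a+b−2) = 18.4/29.4 ≈ 0.626.

p̂_MAP = 0.626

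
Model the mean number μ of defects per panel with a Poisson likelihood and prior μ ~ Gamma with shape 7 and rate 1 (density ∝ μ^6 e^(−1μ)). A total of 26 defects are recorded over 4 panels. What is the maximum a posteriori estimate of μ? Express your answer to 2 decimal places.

Σxᵢ = 26, n = 4.
Posterior ∝ μ^6e^(−1μ) · μ^26e^(−4μ) = μ^32e^(−5μ), i.e. Gamma(shape=33, rate=5).
The mode of a Gamma(a, b) with a ≥ 1 (shape–rate) is (a−1)/b = 32/5 ≈ 6.40.

μ̂_MAP = 6.40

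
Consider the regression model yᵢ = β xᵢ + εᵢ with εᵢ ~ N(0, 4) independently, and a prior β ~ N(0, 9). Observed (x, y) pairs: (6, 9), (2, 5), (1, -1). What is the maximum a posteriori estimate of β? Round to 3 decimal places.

β̂_MAP = 1.520

log p(β | y) = −Σ(yᵢ − βxᵢ)²/(2·4) − β²/(2·9) + const.
Setting the derivative to zero: Σxᵢ(yᵢ − βxᵢ)/4 − β/9 = 0, so β = Σxᵢyᵢ / (Σxᵢ² + σ²/τ²).
Σxᵢyᵢ = 6·9 + 2·5 + 1·(-1) = 63; Σxᵢ² = 41; σ²/τ² = 4/9.
β̂_MAP = 63 / (41 + 4/9) = 63/(373/9) = 567/373 ≈ 1.520.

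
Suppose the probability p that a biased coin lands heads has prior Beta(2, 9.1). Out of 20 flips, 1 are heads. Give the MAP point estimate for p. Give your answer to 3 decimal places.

Prior: Beta(2, 9.1).
Data: 1 success in 20 trials. The binomial likelihood contributes p(1−p)^19, so the posterior is Beta(2+1, 9.1+19) = Beta(3, 28.1).
For Beta(a, b) with a, b > 1 the mode is (a−1)/(a+b−2) = 2/29.1 ≈ 0.069.

p̂_MAP = 0.069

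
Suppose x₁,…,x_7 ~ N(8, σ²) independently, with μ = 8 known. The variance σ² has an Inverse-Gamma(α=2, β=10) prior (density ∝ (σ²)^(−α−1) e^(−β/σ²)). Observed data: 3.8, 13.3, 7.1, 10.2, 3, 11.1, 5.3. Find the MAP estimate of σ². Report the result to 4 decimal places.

σ̂²_MAP = 8.7138

Sum of squared deviations about the known mean: SS = (3.8−8)² + (13.3−8)² + (7.1−8)² + (10.2−8)² + (3−8)² + (11.1−8)² + (5.3−8)² = 93.28.
The Normal likelihood contributes (σ²)^(−n/2) exp(−SS/(2σ²)), so the posterior is Inverse-Gamma(α + n/2, β + SS/2) = Inverse-Gamma(5.5, 56.64).
The mode of Inverse-Gamma(a, b) is b/(a+1) = 56.64/6.5 ≈ 8.7138.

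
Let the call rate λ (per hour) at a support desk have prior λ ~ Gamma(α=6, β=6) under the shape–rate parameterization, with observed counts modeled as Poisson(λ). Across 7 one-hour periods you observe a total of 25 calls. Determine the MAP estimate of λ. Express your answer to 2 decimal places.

λ̂_MAP = 2.31

Σxᵢ = 25, n = 7.
Posterior ∝ λ^5e^(−6λ) · λ^25e^(−7λ) = λ^30e^(−13λ), i.e. Gamma(shape=31, rate=13).
The mode of a Gamma(a, b) with a ≥ 1 (shape–rate) is (a−1)/b = 30/13 ≈ 2.31.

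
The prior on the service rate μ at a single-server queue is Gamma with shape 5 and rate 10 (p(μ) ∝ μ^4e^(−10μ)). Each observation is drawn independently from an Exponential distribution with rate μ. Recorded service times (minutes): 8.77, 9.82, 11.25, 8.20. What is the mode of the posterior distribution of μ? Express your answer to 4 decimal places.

μ̂_MAP = 0.1665

The Exponential(rate=μ) likelihood is ∝ μ^n e^(−μΣtᵢ). Here n = 4 and Σtᵢ = 8.77 + 9.82 + 11.25 + 8.20 = 38.04.
Posterior ∝ μ^4e^(−10μ) · μ^4e^(−38.04μ) = μ^8e^(−48.04μ), i.e. Gamma(9, 48.04).
Mode = (a−1)/b = 8/48.04 ≈ 0.1665.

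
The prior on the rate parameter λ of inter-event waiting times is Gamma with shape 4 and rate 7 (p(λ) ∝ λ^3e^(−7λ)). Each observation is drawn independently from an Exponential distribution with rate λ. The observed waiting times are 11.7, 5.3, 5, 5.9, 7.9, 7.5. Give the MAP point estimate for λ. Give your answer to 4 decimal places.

λ̂_MAP = 0.1789

The Exponential(rate=λ) likelihood is ∝ λ^n e^(−λΣtᵢ). Here n = 6 and Σtᵢ = 11.7 + 5.3 + 5 + 5.9 + 7.9 + 7.5 = 43.3.
Posterior ∝ λ^3e^(−7λ) · λ^6e^(−43.3λ) = λ^9e^(−50.3λ), i.e. Gamma(10, 50.3).
Mode = (a−1)/b = 9/50.3 ≈ 0.1789.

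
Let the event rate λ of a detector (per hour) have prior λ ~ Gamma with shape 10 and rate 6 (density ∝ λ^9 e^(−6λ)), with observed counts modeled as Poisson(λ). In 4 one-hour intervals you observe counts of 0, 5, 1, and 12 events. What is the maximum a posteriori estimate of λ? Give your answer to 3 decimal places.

Σxᵢ = 0+5+1+12 = 18, with n = 4.
Posterior ∝ λ^9e^(−6λ) · λ^18e^(−4λ) = λ^27e^(−10λ), i.e. Gamma(shape=28, rate=10).
The mode of a Gamma(a, b) with a ≥ 1 (shape–rate) is (a−1)/b = 27/10 ≈ 2.700.

λ̂_MAP = 2.700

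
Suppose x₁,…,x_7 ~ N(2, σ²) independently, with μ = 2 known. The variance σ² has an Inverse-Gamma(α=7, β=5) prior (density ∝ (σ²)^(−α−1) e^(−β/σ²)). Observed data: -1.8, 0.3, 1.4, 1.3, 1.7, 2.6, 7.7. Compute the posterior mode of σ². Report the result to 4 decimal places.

Sum of squared deviations about the known mean: SS = (-1.8−2)² + (0.3−2)² + (1.4−2)² + (1.3−2)² + (1.7−2)² + (2.6−2)² + (7.7−2)² = 51.12.
The Normal likelihood contributes (σ²)^(−n/2) exp(−SS/(2σ²)), so the posterior is Inverse-Gamma(α + n/2, β + SS/2) = Inverse-Gamma(10.5, 30.56).
The mode of Inverse-Gamma(a, b) is b/(a+1) = 30.56/11.5 ≈ 2.6574.

σ̂²_MAP = 2.6574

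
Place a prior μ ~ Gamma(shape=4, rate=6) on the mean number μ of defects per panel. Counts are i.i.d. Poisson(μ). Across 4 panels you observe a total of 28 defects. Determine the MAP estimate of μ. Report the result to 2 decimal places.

Σxᵢ = 28, n = 4.
Posterior ∝ μ^3e^(−6μ) · μ^28e^(−4μ) = μ^31e^(−10μ), i.e. Gamma(shape=32, rate=10).
The mode of a Gamma(a, b) with a ≥ 1 (shape–rate) is (a−1)/b = 31/10 ≈ 3.10.

μ̂_MAP = 3.10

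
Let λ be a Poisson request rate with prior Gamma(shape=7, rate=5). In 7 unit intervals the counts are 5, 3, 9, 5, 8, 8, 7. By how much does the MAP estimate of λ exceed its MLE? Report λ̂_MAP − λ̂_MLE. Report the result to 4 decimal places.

Σxᵢ = 45. Posterior is Gamma(52, 12); MAP = (52−1)/12 = 51/12 ≈ 4.25000.
MLE = x̄ = 45/7 ≈ 6.42857.
Difference = 51/12 − 45/7 = -61/28 ≈ -2.1786.

MAP − MLE = -2.1786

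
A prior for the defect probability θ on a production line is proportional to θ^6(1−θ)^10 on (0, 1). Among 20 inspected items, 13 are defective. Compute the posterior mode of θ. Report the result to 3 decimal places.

θ̂_MAP = 0.528

The prior density ∝ θ^6(1−θ)^10 is the kernel of Beta(7, 11).
Data: 13 successes in 20 trials. The binomial likelihood contributes θ^13(1−θ)^7, so the posterior is Beta(7+13, 11+7) = Beta(20, 18).
For Beta(a, b) with a, b > 1 the mode is (a−1)/(a+b−2) = 19/36 ≈ 0.528.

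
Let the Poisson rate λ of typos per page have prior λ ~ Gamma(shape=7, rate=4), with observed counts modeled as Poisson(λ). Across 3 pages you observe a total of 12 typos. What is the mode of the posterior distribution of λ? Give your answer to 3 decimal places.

Σxᵢ = 12, n = 3.
Posterior ∝ λ^6e^(−4λ) · λ^12e^(−3λ) = λ^18e^(−7λ), i.e. Gamma(shape=19, rate=7).
The mode of a Gamma(a, b) with a ≥ 1 (shape–rate) is (a−1)/b = 18/7 ≈ 2.571.

λ̂_MAP = 2.571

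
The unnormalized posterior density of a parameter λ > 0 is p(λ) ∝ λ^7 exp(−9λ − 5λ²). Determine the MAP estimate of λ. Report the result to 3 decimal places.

ℓ'(λ) = 7/λ − 9 − 10λ. Setting this to zero and multiplying by λ: 10λ² + 9λ − 7 = 0.
λ = (−9 + √(9² + 4·10·7)) / (2·10) = (−9 + √361) / 20 = (−9 + 19)/20 = 1/2.
ℓ''(λ) = −7/λ² − 10 < 0, confirming a maximum.

λ̂_MAP = 0.500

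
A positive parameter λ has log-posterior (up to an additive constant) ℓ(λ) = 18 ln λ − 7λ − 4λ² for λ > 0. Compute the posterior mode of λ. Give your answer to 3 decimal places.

λ̂_MAP = 1.125

ℓ'(λ) = 18/λ − 7 − 8λ. Setting this to zero and multiplying by λ: 8λ² + 7λ − 18 = 0.
λ = (−7 + √(7² + 4·8·18)) / (2·8) = (−7 + √625) / 16 = (−7 + 25)/16 = 9/8.
ℓ''(λ) = −18/λ² − 8 < 0, confirming a maximum.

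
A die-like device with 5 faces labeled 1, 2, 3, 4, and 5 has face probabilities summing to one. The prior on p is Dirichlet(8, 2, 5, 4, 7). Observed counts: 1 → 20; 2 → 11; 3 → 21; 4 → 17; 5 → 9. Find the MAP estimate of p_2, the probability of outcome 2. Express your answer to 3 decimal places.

MAP estimate: 0.121

The posterior is Dirichlet(αᵢ + nᵢ) = Dirichlet(28, 13, 26, 21, 16).
For a Dirichlet(a₁,…,a_K) with all aᵢ > 1, the mode has j-th component (aⱼ − 1)/(Σaᵢ − K).
Here Σaᵢ = 104 and K = 5, so p_2 = (13 − 1)/(104 − 5) = 12/99 ≈ 0.121.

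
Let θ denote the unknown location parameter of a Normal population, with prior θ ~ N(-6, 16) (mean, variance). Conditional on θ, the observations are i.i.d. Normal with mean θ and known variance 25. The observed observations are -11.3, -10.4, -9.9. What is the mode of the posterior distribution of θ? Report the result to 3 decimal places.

θ̂_MAP = -8.981

n = 3; x̄ = ((-11.3) + (-10.4) + (-9.9))/3 = -31.6/3 = -158/15 ≈ -10.5333.
For a Normal prior and Normal likelihood with known variance, the posterior is Normal; its mode equals its mean, the precision-weighted average.
Prior precision 1/σ₀² = 1/16 = 0.0625; data precision n/σ² = 3/25 = 0.12.
θ̂ = (0.0625·(-6) + 0.12·(-158/15)) / (0.0625 + 0.12) = (-1.639)/0.1825 = -3278/365 ≈ -8.981.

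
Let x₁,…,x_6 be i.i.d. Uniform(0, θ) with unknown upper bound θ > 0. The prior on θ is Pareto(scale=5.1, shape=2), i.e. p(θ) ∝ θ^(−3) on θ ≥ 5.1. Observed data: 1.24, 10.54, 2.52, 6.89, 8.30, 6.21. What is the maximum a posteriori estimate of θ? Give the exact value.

θ̂_MAP = 10.54

The Uniform(0, θ) likelihood is θ^(−n) for θ ≥ max(xᵢ), zero otherwise. Here max(xᵢ) = 10.54.
Posterior ∝ θ^(−3) · θ^(−6) = θ^(−9) on θ ≥ max(5.1, 10.54) = 10.54.
This density is strictly decreasing in θ, so the posterior mode lies at the lower boundary of the support.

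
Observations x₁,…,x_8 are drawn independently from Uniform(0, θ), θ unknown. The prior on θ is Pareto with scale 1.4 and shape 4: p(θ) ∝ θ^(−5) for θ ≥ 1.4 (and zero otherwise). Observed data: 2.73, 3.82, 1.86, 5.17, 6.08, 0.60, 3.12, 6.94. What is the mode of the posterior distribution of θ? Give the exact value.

θ̂_MAP = 6.94

The Uniform(0, θ) likelihood is θ^(−n) for θ ≥ max(xᵢ), zero otherwise. Here max(xᵢ) = 6.94.
Posterior ∝ θ^(−5) · θ^(−8) = θ^(−13) on θ ≥ max(1.4, 6.94) = 6.94.
This density is strictly decreasing in θ, so the posterior mode lies at the lower boundary of the support.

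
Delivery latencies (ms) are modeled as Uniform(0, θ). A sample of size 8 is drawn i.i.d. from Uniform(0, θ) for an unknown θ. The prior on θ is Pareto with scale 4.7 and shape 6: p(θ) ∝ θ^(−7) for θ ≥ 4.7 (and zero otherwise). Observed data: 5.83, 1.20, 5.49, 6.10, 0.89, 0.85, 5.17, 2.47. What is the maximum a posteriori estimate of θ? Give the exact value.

θ̂_MAP = 6.10

The Uniform(0, θ) likelihood is θ^(−n) for θ ≥ max(xᵢ), zero otherwise. Here max(xᵢ) = 6.10.
Posterior ∝ θ^(−7) · θ^(−8) = θ^(−15) on θ ≥ max(4.7, 6.10) = 6.10.
This density is strictly decreasing in θ, so the posterior mode lies at the lower boundary of the support.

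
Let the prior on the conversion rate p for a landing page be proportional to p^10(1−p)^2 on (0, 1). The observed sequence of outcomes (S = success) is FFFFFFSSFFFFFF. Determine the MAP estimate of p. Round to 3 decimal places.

The prior density ∝ p^10(1−p)^2 is the kernel of Beta(11, 3).
Data: 2 successes in 14 trials (from the sequence). The binomial likelihood contributes p^2(1−p)^12, so the posterior is Beta(11+2, 3+12) = Beta(13, 15).
For Beta(a, b) with a, b > 1 the mode is (a−1)/(a+b−2) = 12/26 ≈ 0.462.

p̂_MAP = 0.462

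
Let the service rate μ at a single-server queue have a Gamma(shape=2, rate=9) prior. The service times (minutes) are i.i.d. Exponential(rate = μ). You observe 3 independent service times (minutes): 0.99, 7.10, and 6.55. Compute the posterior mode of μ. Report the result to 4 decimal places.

The Exponential(rate=μ) likelihood is ∝ μ^n e^(−μΣtᵢ). Here n = 3 and Σtᵢ = 0.99 + 7.10 + 6.55 = 14.64.
Posterior ∝ μe^(−9μ) · μ^3e^(−14.64μ) = μ^4e^(−23.64μ), i.e. Gamma(5, 23.64).
Mode = (a−1)/b = 4/23.64 ≈ 0.1692.

μ̂_MAP = 0.1692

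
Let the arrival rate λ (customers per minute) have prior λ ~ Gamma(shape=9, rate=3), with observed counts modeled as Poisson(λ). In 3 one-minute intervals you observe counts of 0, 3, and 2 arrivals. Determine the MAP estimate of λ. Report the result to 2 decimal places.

λ̂_MAP = 2.17

Σxᵢ = 0+3+2 = 5, with n = 3.
Posterior ∝ λ^8e^(−3λ) · λ^5e^(−3λ) = λ^13e^(−6λ), i.e. Gamma(shape=14, rate=6).
The mode of a Gamma(a, b) with a ≥ 1 (shape–rate) is (a−1)/b = 13/6 ≈ 2.17.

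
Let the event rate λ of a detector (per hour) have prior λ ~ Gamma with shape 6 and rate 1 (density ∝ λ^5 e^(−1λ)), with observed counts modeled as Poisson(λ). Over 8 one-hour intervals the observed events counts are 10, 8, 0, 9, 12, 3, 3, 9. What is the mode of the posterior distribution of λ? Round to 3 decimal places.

Σxᵢ = 10+8+0+9+12+3+3+9 = 54, with n = 8.
Posterior ∝ λ^5e^(−1λ) · λ^54e^(−8λ) = λ^59e^(−9λ), i.e. Gamma(shape=60, rate=9).
The mode of a Gamma(a, b) with a ≥ 1 (shape–rate) is (a−1)/b = 59/9 ≈ 6.556.

λ̂_MAP = 6.556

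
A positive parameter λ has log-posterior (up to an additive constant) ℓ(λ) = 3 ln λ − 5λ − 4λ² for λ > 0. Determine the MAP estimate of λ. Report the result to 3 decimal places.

λ̂_MAP = 0.375

ℓ'(λ) = 3/λ − 5 − 8λ. Setting this to zero and multiplying by λ: 8λ² + 5λ − 3 = 0.
λ = (−5 + √(5² + 4·8·3)) / (2·8) = (−5 + √121) / 16 = (−5 + 11)/16 = 3/8.
ℓ''(λ) = −3/λ² − 8 < 0, confirming a maximum.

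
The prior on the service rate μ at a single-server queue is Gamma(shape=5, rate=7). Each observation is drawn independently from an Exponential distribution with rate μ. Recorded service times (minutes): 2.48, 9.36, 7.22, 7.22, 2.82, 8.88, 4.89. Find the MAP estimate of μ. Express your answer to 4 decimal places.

μ̂_MAP = 0.2206

The Exponential(rate=μ) likelihood is ∝ μ^n e^(−μΣtᵢ). Here n = 7 and Σtᵢ = 2.48 + 9.36 + 7.22 + 7.22 + 2.82 + 8.88 + 4.89 = 42.87.
Posterior ∝ μ^4e^(−7μ) · μ^7e^(−42.87μ) = μ^11e^(−49.87μ), i.e. Gamma(12, 49.87).
Mode = (a−1)/b = 11/49.87 ≈ 0.2206.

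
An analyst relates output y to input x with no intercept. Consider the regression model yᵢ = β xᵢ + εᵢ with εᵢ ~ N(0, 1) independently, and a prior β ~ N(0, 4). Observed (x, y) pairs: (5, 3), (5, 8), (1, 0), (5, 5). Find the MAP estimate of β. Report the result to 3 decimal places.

log p(β | y) = −Σ(yᵢ − βxᵢ)²/(2·1) − β²/(2·4) + const.
Setting the derivative to zero: Σxᵢ(yᵢ − βxᵢ)/1 − β/4 = 0, so β = Σxᵢyᵢ / (Σxᵢ² + σ²/τ²).
Σxᵢyᵢ = 5·3 + 5·8 + 1·0 + 5·5 = 80; Σxᵢ² = 76; σ²/τ² = 0.25.
β̂_MAP = 80 / (76 + 0.25) = 80/76.25 ≈ 1.049.

β̂_MAP = 1.049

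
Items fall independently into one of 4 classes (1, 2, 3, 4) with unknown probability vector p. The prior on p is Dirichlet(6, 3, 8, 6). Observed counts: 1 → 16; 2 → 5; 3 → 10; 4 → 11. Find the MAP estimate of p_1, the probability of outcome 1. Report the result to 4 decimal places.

The posterior is Dirichlet(αᵢ + nᵢ) = Dirichlet(22, 8, 18, 17).
For a Dirichlet(a₁,…,a_K) with all aᵢ > 1, the mode has j-th component (aⱼ − 1)/(Σaᵢ − K).
Here Σaᵢ = 65 and K = 4, so p_1 = (22 − 1)/(65 − 4) = 21/61 ≈ 0.3443.

MAP estimate: 0.3443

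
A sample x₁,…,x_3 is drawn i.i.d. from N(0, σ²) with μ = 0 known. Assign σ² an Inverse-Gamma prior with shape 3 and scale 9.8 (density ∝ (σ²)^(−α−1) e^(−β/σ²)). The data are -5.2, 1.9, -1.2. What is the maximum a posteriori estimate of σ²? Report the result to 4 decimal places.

σ̂²_MAP = 4.6991

Sum of squared deviations about the known mean: SS = (-5.2−0)² + (1.9−0)² + (-1.2−0)² = 32.09.
The Normal likelihood contributes (σ²)^(−n/2) exp(−SS/(2σ²)), so the posterior is Inverse-Gamma(α + n/2, β + SS/2) = Inverse-Gamma(4.5, 25.845).
The mode of Inverse-Gamma(a, b) is b/(a+1) = 25.845/5.5 ≈ 4.6991.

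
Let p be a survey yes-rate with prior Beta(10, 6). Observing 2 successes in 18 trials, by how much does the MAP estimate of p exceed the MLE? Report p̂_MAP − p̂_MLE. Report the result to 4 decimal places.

Posterior is Beta(12, 22); MAP = (12−1)/(34−2) = 11/32 ≈ 0.34375.
MLE ignores the prior: p̂_MLE = k/n = 2/18 ≈ 0.11111.
Difference = 11/32 − 2/18 = 67/288 ≈ 0.2326.

MAP − MLE = 0.2326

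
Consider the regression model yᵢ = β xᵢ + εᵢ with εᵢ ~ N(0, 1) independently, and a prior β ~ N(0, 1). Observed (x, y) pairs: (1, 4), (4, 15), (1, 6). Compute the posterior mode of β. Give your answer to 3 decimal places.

log p(β | y) = −Σ(yᵢ − βxᵢ)²/(2·1) − β²/(2·1) + const.
Setting the derivative to zero: Σxᵢ(yᵢ − βxᵢ)/1 − β/1 = 0, so β = Σxᵢyᵢ / (Σxᵢ² + σ²/τ²).
Σxᵢyᵢ = 1·4 + 4·15 + 1·6 = 70; Σxᵢ² = 18; σ²/τ² = 1.
β̂_MAP = 70 / (18 + 1) = 70/19 ≈ 3.684.

β̂_MAP = 3.684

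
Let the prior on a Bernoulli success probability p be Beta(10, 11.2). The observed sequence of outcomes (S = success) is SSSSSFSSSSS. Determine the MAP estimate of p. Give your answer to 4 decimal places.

Prior: Beta(10, 11.2).
Data: 10 successes in 11 trials (from the sequence). The binomial likelihood contributes p^10(1−p)^1, so the posterior is Beta(10+10, 11.2+1) = Beta(20, 12.2).
For Beta(a, b) with a, b > 1 the mode is (a−1)/(a+b−2) = 19/30.2 ≈ 0.6291.

p̂_MAP = 0.6291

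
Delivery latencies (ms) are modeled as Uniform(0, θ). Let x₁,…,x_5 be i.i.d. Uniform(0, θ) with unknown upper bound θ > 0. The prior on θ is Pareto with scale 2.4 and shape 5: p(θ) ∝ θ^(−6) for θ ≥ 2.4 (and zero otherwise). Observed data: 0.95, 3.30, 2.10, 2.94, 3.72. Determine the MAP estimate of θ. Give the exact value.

θ̂_MAP = 3.72

The Uniform(0, θ) likelihood is θ^(−n) for θ ≥ max(xᵢ), zero otherwise. Here max(xᵢ) = 3.72.
Posterior ∝ θ^(−6) · θ^(−5) = θ^(−11) on θ ≥ max(2.4, 3.72) = 3.72.
This density is strictly decreasing in θ, so the posterior mode lies at the lower boundary of the support.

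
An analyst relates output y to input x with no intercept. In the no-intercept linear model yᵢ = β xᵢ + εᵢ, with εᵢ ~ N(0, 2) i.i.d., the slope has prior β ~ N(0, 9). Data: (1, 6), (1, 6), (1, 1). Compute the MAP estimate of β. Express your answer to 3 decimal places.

log p(β | y) = −Σ(yᵢ − βxᵢ)²/(2·2) − β²/(2·9) + const.
Setting the derivative to zero: Σxᵢ(yᵢ − βxᵢ)/2 − β/9 = 0, so β = Σxᵢyᵢ / (Σxᵢ² + σ²/τ²).
Σxᵢyᵢ = 1·6 + 1·6 + 1·1 = 13; Σxᵢ² = 3; σ²/τ² = 2/9.
β̂_MAP = 13 / (3 + 2/9) = 13/(29/9) = 117/29 ≈ 4.034.

β̂_MAP = 4.034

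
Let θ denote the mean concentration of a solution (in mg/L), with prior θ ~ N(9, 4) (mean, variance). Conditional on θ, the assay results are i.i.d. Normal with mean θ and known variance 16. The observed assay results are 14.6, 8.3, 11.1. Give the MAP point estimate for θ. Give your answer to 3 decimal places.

θ̂_MAP = 10.000

n = 3; x̄ = (14.6 + 8.3 + 11.1)/3 = 34/3 = 34/3 ≈ 11.3333.
For a Normal prior and Normal likelihood with known variance, the posterior is Normal; its mode equals its mean, the precision-weighted average.
Prior precision 1/σ₀² = 1/4 = 0.25; data precision n/σ² = 3/16 = 0.1875.
θ̂ = (0.25·9 + 0.1875·(34/3)) / (0.25 + 0.1875) = 4.375/0.4375 = 10.000.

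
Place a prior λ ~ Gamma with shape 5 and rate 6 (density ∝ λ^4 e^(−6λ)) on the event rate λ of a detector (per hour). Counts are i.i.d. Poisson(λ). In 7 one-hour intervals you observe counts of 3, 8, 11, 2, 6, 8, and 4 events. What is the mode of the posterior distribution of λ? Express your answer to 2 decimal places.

λ̂_MAP = 3.54

Σxᵢ = 3+8+11+2+6+8+4 = 42, with n = 7.
Posterior ∝ λ^4e^(−6λ) · λ^42e^(−7λ) = λ^46e^(−13λ), i.e. Gamma(shape=47, rate=13).
The mode of a Gamma(a, b) with a ≥ 1 (shape–rate) is (a−1)/b = 46/13 ≈ 3.54.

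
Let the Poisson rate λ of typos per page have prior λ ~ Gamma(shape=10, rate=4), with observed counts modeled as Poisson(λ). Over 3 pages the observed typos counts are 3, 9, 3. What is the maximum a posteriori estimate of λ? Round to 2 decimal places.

λ̂_MAP = 3.43

Σxᵢ = 3+9+3 = 15, with n = 3.
Posterior ∝ λ^9e^(−4λ) · λ^15e^(−3λ) = λ^24e^(−7λ), i.e. Gamma(shape=25, rate=7).
The mode of a Gamma(a, b) with a ≥ 1 (shape–rate) is (a−1)/b = 24/7 ≈ 3.43.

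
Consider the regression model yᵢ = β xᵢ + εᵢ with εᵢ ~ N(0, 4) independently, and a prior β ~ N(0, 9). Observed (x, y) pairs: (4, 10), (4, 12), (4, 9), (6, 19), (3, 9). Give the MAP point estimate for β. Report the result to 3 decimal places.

log p(β | y) = −Σ(yᵢ − βxᵢ)²/(2·4) − β²/(2·9) + const.
Setting the derivative to zero: Σxᵢ(yᵢ − βxᵢ)/4 − β/9 = 0, so β = Σxᵢyᵢ / (Σxᵢ² + σ²/τ²).
Σxᵢyᵢ = 4·10 + 4·12 + 4·9 + 6·19 + 3·9 = 265; Σxᵢ² = 93; σ²/τ² = 4/9.
β̂_MAP = 265 / (93 + 4/9) = 265/(841/9) = 2385/841 ≈ 2.836.

β̂_MAP = 2.836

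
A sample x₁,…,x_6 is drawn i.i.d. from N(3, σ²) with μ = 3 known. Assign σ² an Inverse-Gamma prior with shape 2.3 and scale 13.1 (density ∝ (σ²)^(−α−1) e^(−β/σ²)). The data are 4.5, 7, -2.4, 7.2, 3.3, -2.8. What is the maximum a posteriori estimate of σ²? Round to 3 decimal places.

Sum of squared deviations about the known mean: SS = (4.5−3)² + (7−3)² + (-2.4−3)² + (7.2−3)² + (3.3−3)² + (-2.8−3)² = 98.78.
The Normal likelihood contributes (σ²)^(−n/2) exp(−SS/(2σ²)), so the posterior is Inverse-Gamma(α + n/2, β + SS/2) = Inverse-Gamma(5.3, 62.49).
The mode of Inverse-Gamma(a, b) is b/(a+1) = 62.49/6.3 ≈ 9.919.

σ̂²_MAP = 9.919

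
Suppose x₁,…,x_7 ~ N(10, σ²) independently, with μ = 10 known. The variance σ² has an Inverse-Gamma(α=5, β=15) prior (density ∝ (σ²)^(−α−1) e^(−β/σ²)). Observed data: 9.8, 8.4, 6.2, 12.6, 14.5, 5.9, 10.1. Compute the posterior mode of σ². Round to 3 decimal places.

σ̂²_MAP = 4.783

Sum of squared deviations about the known mean: SS = (9.8−10)² + (8.4−10)² + (6.2−10)² + (12.6−10)² + (14.5−10)² + (5.9−10)² + (10.1−10)² = 60.87.
The Normal likelihood contributes (σ²)^(−n/2) exp(−SS/(2σ²)), so the posterior is Inverse-Gamma(α + n/2, β + SS/2) = Inverse-Gamma(8.5, 45.435).
The mode of Inverse-Gamma(a, b) is b/(a+1) = 45.435/9.5 ≈ 4.783.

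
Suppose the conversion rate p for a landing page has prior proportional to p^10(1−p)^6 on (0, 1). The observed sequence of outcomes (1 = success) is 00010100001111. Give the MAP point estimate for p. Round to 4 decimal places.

The prior density ∝ p^10(1−p)^6 is the kernel of Beta(11, 7).
Data: 6 successes in 14 trials (from the sequence). The binomial likelihood contributes p^6(1−p)^8, so the posterior is Beta(11+6, 7+8) = Beta(17, 15).
For Beta(a, b) with a, b > 1 the mode is (a−1)/(a+b−2) = 16/30 ≈ 0.5333.

p̂_MAP = 0.5333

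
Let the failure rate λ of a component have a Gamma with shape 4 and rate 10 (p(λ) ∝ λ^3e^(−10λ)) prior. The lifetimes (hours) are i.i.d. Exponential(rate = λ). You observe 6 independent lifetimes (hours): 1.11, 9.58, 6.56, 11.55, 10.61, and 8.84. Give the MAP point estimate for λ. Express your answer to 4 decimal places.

λ̂_MAP = 0.1545

The Exponential(rate=λ) likelihood is ∝ λ^n e^(−λΣtᵢ). Here n = 6 and Σtᵢ = 1.11 + 9.58 + 6.56 + 11.55 + 10.61 + 8.84 = 48.25.
Posterior ∝ λ^3e^(−10λ) · λ^6e^(−48.25λ) = λ^9e^(−58.25λ), i.e. Gamma(10, 58.25).
Mode = (a−1)/b = 9/58.25 ≈ 0.1545.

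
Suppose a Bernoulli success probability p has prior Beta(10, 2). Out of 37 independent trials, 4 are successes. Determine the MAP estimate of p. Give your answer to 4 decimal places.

p̂_MAP = 0.2766

Prior: Beta(10, 2).
Data: 4 successes in 37 trials. The binomial likelihood contributes p^4(1−p)^33, so the posterior is Beta(10+4, 2+33) = Beta(14, 35).
For Beta(a, b) with a, b > 1 the mode is (a−1)/(a+b−2) = 13/47 ≈ 0.2766.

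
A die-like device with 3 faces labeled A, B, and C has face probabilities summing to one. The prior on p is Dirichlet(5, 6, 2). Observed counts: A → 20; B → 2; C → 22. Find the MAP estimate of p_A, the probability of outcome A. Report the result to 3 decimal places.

MAP estimate of p_A = 0.444

The posterior is Dirichlet(αᵢ + nᵢ) = Dirichlet(25, 8, 24).
For a Dirichlet(a₁,…,a_K) with all aᵢ > 1, the mode has j-th component (aⱼ − 1)/(Σaᵢ − K).
Here Σaᵢ = 57 and K = 3, so p_A = (25 − 1)/(57 − 3) = 24/54 ≈ 0.444.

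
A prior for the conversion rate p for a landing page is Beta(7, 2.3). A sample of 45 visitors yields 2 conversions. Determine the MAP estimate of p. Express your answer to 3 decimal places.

Prior: Beta(7, 2.3).
Data: 2 successes in 45 trials. The binomial likelihood contributes p^2(1−p)^43, so the posterior is Beta(7+2, 2.3+43) = Beta(9, 45.3).
For Beta(a, b) with a, b > 1 the mode is (a−1)/(a+b−2) = 8/52.3 ≈ 0.153.

p̂_MAP = 0.153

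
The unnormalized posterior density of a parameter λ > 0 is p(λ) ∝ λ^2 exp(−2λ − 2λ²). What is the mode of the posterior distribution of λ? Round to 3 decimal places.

λ̂_MAP = 0.500

ℓ'(λ) = 2/λ − 2 − 4λ. Setting this to zero and multiplying by λ: 4λ² + 2λ − 2 = 0.
λ = (−2 + √(2² + 4·4·2)) / (2·4) = (−2 + √36) / 8 = (−2 + 6)/8 = 1/2.
ℓ''(λ) = −2/λ² − 4 < 0, confirming a maximum.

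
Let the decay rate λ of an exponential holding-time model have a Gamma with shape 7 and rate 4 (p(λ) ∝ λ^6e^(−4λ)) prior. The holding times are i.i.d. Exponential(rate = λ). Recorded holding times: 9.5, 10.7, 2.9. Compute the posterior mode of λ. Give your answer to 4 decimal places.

The Exponential(rate=λ) likelihood is ∝ λ^n e^(−λΣtᵢ). Here n = 3 and Σtᵢ = 9.5 + 10.7 + 2.9 = 23.1.
Posterior ∝ λ^6e^(−4λ) · λ^3e^(−23.1λ) = λ^9e^(−27.1λ), i.e. Gamma(10, 27.1).
Mode = (a−1)/b = 9/27.1 ≈ 0.3321.

λ̂_MAP = 0.3321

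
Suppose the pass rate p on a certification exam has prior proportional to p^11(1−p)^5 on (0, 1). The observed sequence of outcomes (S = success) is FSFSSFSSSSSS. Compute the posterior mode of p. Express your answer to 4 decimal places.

p̂_MAP = 0.7143

The prior density ∝ p^11(1−p)^5 is the kernel of Beta(12, 6).
Data: 9 successes in 12 trials (from the sequence). The binomial likelihood contributes p^9(1−p)^3, so the posterior is Beta(12+9, 6+3) = Beta(21, 9).
For Beta(a, b) with a, b > 1 the mode is (a−1)/(a+b−2) = 20/28 ≈ 0.7143.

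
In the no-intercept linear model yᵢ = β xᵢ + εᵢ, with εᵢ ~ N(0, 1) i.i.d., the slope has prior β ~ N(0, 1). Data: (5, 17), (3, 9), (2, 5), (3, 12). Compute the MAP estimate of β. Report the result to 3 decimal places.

log p(β | y) = −Σ(yᵢ − βxᵢ)²/(2·1) − β²/(2·1) + const.
Setting the derivative to zero: Σxᵢ(yᵢ − βxᵢ)/1 − β/1 = 0, so β = Σxᵢyᵢ / (Σxᵢ² + σ²/τ²).
Σxᵢyᵢ = 5·17 + 3·9 + 2·5 + 3·12 = 158; Σxᵢ² = 47; σ²/τ² = 1.
β̂_MAP = 158 / (47 + 1) = 158/48 ≈ 3.292.

β̂_MAP = 3.292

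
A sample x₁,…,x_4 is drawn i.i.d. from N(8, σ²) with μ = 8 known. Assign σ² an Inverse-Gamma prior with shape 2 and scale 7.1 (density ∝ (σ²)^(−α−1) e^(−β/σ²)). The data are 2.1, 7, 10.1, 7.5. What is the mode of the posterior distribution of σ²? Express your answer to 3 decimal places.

Sum of squared deviations about the known mean: SS = (2.1−8)² + (7−8)² + (10.1−8)² + (7.5−8)² = 40.47.
The Normal likelihood contributes (σ²)^(−n/2) exp(−SS/(2σ²)), so the posterior is Inverse-Gamma(α + n/2, β + SS/2) = Inverse-Gamma(4, 27.335).
The mode of Inverse-Gamma(a, b) is b/(a+1) = 27.335/5 ≈ 5.467.

σ̂²_MAP = 5.467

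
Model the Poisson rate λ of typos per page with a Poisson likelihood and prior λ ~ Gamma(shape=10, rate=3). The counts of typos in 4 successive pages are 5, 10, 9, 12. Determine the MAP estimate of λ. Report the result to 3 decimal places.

Σxᵢ = 5+10+9+12 = 36, with n = 4.
Posterior ∝ λ^9e^(−3λ) · λ^36e^(−4λ) = λ^45e^(−7λ), i.e. Gamma(shape=46, rate=7).
The mode of a Gamma(a, b) with a ≥ 1 (shape–rate) is (a−1)/b = 45/7 ≈ 6.429.

λ̂_MAP = 6.429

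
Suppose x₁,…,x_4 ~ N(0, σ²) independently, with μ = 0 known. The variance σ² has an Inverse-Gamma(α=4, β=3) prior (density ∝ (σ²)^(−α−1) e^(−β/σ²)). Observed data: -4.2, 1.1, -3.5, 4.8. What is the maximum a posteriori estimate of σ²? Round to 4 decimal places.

σ̂²_MAP = 4.2957

Sum of squared deviations about the known mean: SS = (-4.2−0)² + (1.1−0)² + (-3.5−0)² + (4.8−0)² = 54.14.
The Normal likelihood contributes (σ²)^(−n/2) exp(−SS/(2σ²)), so the posterior is Inverse-Gamma(α + n/2, β + SS/2) = Inverse-Gamma(6, 30.07).
The mode of Inverse-Gamma(a, b) is b/(a+1) = 30.07/7 ≈ 4.2957.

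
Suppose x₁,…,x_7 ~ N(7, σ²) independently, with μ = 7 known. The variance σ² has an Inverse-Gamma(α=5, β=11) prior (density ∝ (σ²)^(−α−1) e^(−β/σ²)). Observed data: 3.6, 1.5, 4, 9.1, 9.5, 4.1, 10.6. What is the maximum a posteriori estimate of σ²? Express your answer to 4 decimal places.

σ̂²_MAP = 5.5179

Sum of squared deviations about the known mean: SS = (3.6−7)² + (1.5−7)² + (4−7)² + (9.1−7)² + (9.5−7)² + (4.1−7)² + (10.6−7)² = 82.84.
The Normal likelihood contributes (σ²)^(−n/2) exp(−SS/(2σ²)), so the posterior is Inverse-Gamma(α + n/2, β + SS/2) = Inverse-Gamma(8.5, 52.42).
The mode of Inverse-Gamma(a, b) is b/(a+1) = 52.42/9.5 ≈ 5.5179.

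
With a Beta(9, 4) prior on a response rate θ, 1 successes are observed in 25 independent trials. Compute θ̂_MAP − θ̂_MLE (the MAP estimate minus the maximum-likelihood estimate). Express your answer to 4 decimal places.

MAP − MLE = 0.2100

Posterior is Beta(10, 28); MAP = (10−1)/(38−2) = 9/36 ≈ 0.25000.
MLE ignores the prior: θ̂_MLE = k/n = 1/25 ≈ 0.04000.
Difference = 9/36 − 1/25 = 21/100 ≈ 0.2100.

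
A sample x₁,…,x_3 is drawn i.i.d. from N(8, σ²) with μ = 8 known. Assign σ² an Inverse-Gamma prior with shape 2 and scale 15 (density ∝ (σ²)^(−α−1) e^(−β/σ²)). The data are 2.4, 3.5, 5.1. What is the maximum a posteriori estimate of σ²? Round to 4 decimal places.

σ̂²_MAP = 10.0022

Sum of squared deviations about the known mean: SS = (2.4−8)² + (3.5−8)² + (5.1−8)² = 60.02.
The Normal likelihood contributes (σ²)^(−n/2) exp(−SS/(2σ²)), so the posterior is Inverse-Gamma(α + n/2, β + SS/2) = Inverse-Gamma(3.5, 45.01).
The mode of Inverse-Gamma(a, b) is b/(a+1) = 45.01/4.5 ≈ 10.0022.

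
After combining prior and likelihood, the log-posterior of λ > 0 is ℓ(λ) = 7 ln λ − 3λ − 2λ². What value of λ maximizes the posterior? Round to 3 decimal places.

λ̂_MAP = 1.000

ℓ'(λ) = 7/λ − 3 − 4λ. Setting this to zero and multiplying by λ: 4λ² + 3λ − 7 = 0.
λ = (−3 + √(3² + 4·4·7)) / (2·4) = (−3 + √121) / 8 = (−3 + 11)/8 = 1.
ℓ''(λ) = −7/λ² − 4 < 0, confirming a maximum.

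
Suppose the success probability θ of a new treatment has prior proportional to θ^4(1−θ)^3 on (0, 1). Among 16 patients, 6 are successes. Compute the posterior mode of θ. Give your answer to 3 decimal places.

θ̂_MAP = 0.435

The prior density ∝ θ^4(1−θ)^3 is the kernel of Beta(5, 4).
Data: 6 successes in 16 trials. The binomial likelihood contributes θ^6(1−θ)^10, so the posterior is Beta(5+6, 4+10) = Beta(11, 14).
For Beta(a, b) with a, b > 1 the mode is (a−1)/(a+b−2) = 10/23 ≈ 0.435.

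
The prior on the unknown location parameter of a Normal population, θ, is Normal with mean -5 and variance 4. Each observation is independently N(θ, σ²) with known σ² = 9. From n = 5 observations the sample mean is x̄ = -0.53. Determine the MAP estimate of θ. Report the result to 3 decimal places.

θ̂_MAP = -1.917

n = 5, x̄ = -0.53.
For a Normal prior and Normal likelihood with known variance, the posterior is Normal; its mode equals its mean, the precision-weighted average.
Prior precision 1/σ₀² = 1/4 = 0.25; data precision n/σ² = 5/9.
θ̂ = (0.25·(-5) + (5/9)·(-0.53)) / (0.25 + 5/9) = (-139/90)/(29/36) = -278/145 ≈ -1.917.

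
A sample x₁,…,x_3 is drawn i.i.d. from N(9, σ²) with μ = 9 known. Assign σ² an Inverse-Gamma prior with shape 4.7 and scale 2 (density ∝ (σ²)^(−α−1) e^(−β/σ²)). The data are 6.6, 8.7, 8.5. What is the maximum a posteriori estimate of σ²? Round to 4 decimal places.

Sum of squared deviations about the known mean: SS = (6.6−9)² + (8.7−9)² + (8.5−9)² = 6.1.
The Normal likelihood contributes (σ²)^(−n/2) exp(−SS/(2σ²)), so the posterior is Inverse-Gamma(α + n/2, β + SS/2) = Inverse-Gamma(6.2, 5.05).
The mode of Inverse-Gamma(a, b) is b/(a+1) = 5.05/7.2 ≈ 0.7014.

σ̂²_MAP = 0.7014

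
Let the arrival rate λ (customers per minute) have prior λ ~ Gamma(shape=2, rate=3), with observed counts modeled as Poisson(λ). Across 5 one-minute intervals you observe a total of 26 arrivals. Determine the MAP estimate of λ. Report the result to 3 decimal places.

λ̂_MAP = 3.375

Σxᵢ = 26, n = 5.
Posterior ∝ λe^(−3λ) · λ^26e^(−5λ) = λ^27e^(−8λ), i.e. Gamma(shape=28, rate=8).
The mode of a Gamma(a, b) with a ≥ 1 (shape–rate) is (a−1)/b = 27/8 ≈ 3.375.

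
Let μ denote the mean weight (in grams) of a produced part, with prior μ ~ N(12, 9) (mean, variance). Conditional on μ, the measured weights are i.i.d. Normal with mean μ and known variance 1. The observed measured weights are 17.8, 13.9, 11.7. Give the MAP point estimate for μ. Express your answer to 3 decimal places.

n = 3; x̄ = (17.8 + 13.9 + 11.7)/3 = 43.4/3 = 217/15 ≈ 14.4667.
For a Normal prior and Normal likelihood with known variance, the posterior is Normal; its mode equals its mean, the precision-weighted average.
Prior precision 1/σ₀² = 1/9; data precision n/σ² = 3/1 = 3.
μ̂ = ((1/9)·12 + 3·(217/15)) / (1/9 + 3) = (671/15)/(28/9) = 2013/140 ≈ 14.379.

μ̂_MAP = 14.379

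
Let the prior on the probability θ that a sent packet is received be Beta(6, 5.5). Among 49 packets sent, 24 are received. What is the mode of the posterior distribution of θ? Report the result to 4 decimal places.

Prior: Beta(6, 5.5).
Data: 24 successes in 49 trials. The binomial likelihood contributes θ^24(1−θ)^25, so the posterior is Beta(6+24, 5.5+25) = Beta(30, 30.5).
For Beta(a, b) with a, b > 1 the mode is (a−1)/(a+b−2) = 29/58.5 ≈ 0.4957.

θ̂_MAP = 0.4957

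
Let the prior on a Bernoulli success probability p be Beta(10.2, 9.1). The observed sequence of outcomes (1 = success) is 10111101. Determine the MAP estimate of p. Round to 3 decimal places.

p̂_MAP = 0.601

Prior: Beta(10.2, 9.1).
Data: 6 successes in 8 trials (from the sequence). The binomial likelihood contributes p^6(1−p)^2, so the posterior is Beta(10.2+6, 9.1+2) = Beta(16.2, 11.1).
For Beta(a, b) with a, b > 1 the mode is (a−1)/(a+b−2) = 15.2/25.3 ≈ 0.601.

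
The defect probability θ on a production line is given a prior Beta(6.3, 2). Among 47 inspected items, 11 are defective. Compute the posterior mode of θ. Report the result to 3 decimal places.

Prior: Beta(6.3, 2).
Data: 11 successes in 47 trials. The binomial likelihood contributes θ^11(1−θ)^36, so the posterior is Beta(6.3+11, 2+36) = Beta(17.3, 38).
For Beta(a, b) with a, b > 1 the mode is (a−1)/(a+b−2) = 16.3/53.3 ≈ 0.306.

θ̂_MAP = 0.306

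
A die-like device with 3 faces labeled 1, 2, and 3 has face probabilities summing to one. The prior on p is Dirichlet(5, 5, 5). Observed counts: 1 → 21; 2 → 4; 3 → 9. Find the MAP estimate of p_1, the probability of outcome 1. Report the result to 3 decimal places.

The posterior is Dirichlet(αᵢ + nᵢ) = Dirichlet(26, 9, 14).
For a Dirichlet(a₁,…,a_K) with all aᵢ > 1, the mode has j-th component (aⱼ − 1)/(Σaᵢ − K).
Here Σaᵢ = 49 and K = 3, so p_1 = (26 − 1)/(49 − 3) = 25/46 ≈ 0.543.

MAP estimate: 0.543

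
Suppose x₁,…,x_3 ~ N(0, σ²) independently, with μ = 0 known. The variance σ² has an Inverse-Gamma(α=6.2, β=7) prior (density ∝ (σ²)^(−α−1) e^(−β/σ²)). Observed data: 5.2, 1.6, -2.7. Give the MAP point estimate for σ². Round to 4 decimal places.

σ̂²_MAP = 2.9247

Sum of squared deviations about the known mean: SS = (5.2−0)² + (1.6−0)² + (-2.7−0)² = 36.89.
The Normal likelihood contributes (σ²)^(−n/2) exp(−SS/(2σ²)), so the posterior is Inverse-Gamma(α + n/2, β + SS/2) = Inverse-Gamma(7.7, 25.445).
The mode of Inverse-Gamma(a, b) is b/(a+1) = 25.445/8.7 ≈ 2.9247.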